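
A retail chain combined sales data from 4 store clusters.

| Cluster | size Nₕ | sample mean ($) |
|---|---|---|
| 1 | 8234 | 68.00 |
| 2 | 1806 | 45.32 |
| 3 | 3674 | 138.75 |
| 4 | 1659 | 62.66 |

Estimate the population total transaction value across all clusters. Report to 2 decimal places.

1255480.36

Estimate total by summing Nₕ·x̄ₕ over strata.
8234·68.00 + 1806·45.32 + 3674·138.75 + 1659·62.66 = 559912 + 81847.92 + 509767.5 + 103952.94 = 1255480.36.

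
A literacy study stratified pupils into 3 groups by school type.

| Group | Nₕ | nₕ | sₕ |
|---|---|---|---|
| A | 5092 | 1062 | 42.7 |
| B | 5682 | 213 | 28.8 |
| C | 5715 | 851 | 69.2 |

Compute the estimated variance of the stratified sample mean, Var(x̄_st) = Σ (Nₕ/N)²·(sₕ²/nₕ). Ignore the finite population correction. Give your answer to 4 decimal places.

1.3021

N = 16489; Wₕ = Nₕ/N.
group A: (5092/16489)²·42.7²/1062 = 0.1637267
group B: (5682/16489)²·28.8²/213 = 0.4624015
group C: (5715/16489)²·69.2²/851 = 0.6759685
Sum = 1.3020966 → 1.3021.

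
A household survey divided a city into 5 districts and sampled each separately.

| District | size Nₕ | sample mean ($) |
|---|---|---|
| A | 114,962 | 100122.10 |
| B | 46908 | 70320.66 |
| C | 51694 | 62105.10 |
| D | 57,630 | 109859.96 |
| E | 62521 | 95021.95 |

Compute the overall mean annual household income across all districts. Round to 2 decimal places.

N = 114962 + 46908 + 51694 + 57630 + 62521 = 333715.
The stratified mean weights each stratum mean by its population share Nₕ/N.
Σ Nₕx̄ₕ = 114962·100122.10 + 46908·70320.66 + 51694·62105.10 + 57630·109859.96 + 62521·95021.95 = 11510236860.2 + 3298601519.28 + 3210461039.4 + 6331229494.8 + 5940867335.95 = 30291396249.63.
Divide by N: 30291396249.63 / 333715 = 90770.2568... → 90770.26.

90770.26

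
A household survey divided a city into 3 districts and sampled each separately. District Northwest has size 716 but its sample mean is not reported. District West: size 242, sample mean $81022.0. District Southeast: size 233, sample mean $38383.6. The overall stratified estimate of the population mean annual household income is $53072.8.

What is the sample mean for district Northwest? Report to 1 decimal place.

N = 716 + 242 + 233 = 1191.
Overall total = μ·N = 53072.8·1191 = 63209704.8.
Subtract the known strata: 242·81022.0 + 233·38383.6 = 28550702.8.
Remaining total for district Northwest: 63209704.8 − 28550702.8 = 34659002.
Divide by its size: 34659002 / 716 = 48406.427... → 48406.4.

48406.4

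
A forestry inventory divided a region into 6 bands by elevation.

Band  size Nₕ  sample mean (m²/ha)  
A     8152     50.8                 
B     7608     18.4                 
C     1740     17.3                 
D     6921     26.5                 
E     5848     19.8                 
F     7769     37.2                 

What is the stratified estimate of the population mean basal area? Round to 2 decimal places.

30.82

N = 8152 + 7608 + 1740 + 6921 + 5848 + 7769 = 38038.
Overall mean = Σ (Nₕ/N)·x̄ₕ — weight by population share, not a simple average.
Σ Nₕx̄ₕ = 8152·50.8 + 7608·18.4 + 1740·17.3 + 6921·26.5 + 5848·19.8 + 7769·37.2 = 414121.6 + 139987.2 + 30102 + 183406.5 + 115790.4 + 289006.8 = 1172414.5.
Divide by N: 1172414.5 / 38038 = 30.8222... → 30.82.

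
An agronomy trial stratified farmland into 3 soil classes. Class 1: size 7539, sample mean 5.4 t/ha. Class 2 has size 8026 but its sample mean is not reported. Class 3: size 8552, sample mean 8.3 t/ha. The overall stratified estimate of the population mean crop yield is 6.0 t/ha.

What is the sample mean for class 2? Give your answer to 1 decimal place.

N = 7539 + 8026 + 8552 = 24117.
Overall total = μ·N = 6.0·24117 = 144702.
Subtract the known strata: 7539·5.4 + 8552·8.3 = 111692.2.
Remaining total for class 2: 144702 − 111692.2 = 33009.8.
Divide by its size: 33009.8 / 8026 = 4.113... → 4.1.

4.1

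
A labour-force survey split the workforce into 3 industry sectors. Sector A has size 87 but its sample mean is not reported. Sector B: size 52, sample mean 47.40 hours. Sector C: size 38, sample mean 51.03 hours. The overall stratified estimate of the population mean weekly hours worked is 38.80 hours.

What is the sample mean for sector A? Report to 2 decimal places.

N = 87 + 52 + 38 = 177.
Overall total = μ·N = 38.80·177 = 6867.6.
Subtract the known strata: 52·47.40 + 38·51.03 = 4403.94.
Remaining total for sector A: 6867.6 − 4403.94 = 2463.66.
Divide by its size: 2463.66 / 87 = 28.3179... → 28.32.

28.32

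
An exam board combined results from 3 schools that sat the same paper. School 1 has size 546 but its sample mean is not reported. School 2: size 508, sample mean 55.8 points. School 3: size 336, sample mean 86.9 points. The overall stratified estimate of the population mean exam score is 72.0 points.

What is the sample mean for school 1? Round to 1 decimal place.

N = 546 + 508 + 336 = 1390.
Overall total = μ·N = 72.0·1390 = 100080.
Subtract the known strata: 508·55.8 + 336·86.9 = 57544.8.
Remaining total for school 1: 100080 − 57544.8 = 42535.2.
Divide by its size: 42535.2 / 546 = 77.903... → 77.9.

77.9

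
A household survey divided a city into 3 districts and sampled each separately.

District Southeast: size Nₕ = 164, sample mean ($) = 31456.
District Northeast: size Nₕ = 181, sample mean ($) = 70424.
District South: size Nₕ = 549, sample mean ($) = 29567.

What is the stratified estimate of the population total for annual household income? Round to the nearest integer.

34137811

Southeast: 164·31456 = 5158784
Northeast: 181·70424 = 12746744
South: 549·29567 = 16232283
τ̂ = Σ Nₕx̄ₕ = 34137811.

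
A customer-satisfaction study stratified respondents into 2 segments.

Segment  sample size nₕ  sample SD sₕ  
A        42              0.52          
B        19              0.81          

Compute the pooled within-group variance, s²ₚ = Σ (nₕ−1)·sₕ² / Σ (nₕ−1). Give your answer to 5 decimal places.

0.38807

A: (42−1)·0.52² = 41·0.2704 = 11.0864
B: (19−1)·0.81² = 18·0.6561 = 11.8098
Numerator = 22.8962; denominator = Σ(nₕ−1) = 59.
s²ₚ = 22.8962/59 = 0.3880712... → 0.38807.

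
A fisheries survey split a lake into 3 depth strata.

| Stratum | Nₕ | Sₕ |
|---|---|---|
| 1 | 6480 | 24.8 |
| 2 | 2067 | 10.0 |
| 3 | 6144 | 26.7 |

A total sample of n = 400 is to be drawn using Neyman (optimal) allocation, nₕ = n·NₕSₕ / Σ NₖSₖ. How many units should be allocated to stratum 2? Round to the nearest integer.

1: NₕSₕ = 6480·24.8 = 160704
2: NₕSₕ = 2067·10.0 = 20670
3: NₕSₕ = 6144·26.7 = 164044.8
Σ NₕSₕ = 345418.8.
n_2 = 400·20670/345418.8 = 23.936... → 24.

24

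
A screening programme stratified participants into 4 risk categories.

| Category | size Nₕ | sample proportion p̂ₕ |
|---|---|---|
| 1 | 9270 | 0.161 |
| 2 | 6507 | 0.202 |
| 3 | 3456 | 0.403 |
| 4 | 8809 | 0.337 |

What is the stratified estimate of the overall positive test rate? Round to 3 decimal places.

N = 9270 + 6507 + 3456 + 8809 = 28042.
Overall proportion = Σ (Nₕ/N)·p̂ₕ.
Σ Nₕp̂ₕ = 1492.47 + 1314.414 + 1392.768 + 2968.633 = 7168.285.
7168.285 / 28042 = 0.25563... → 0.256.

0.256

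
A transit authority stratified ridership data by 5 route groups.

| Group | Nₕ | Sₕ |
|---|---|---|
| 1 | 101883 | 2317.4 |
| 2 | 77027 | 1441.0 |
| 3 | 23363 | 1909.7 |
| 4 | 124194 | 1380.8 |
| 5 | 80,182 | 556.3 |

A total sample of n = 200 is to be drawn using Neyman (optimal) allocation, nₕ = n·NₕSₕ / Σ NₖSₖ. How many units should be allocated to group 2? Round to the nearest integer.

Σ NₕSₕ = 101883·2317.4 + 77027·1441.0 + 23363·1909.7 + 124194·1380.8 + 80182·556.3 = 607808214.1.
Share for 2: 110995907/607808214.1 = 0.18262.
n_2 = 200 × 0.18262 = 36.523... → 37.

37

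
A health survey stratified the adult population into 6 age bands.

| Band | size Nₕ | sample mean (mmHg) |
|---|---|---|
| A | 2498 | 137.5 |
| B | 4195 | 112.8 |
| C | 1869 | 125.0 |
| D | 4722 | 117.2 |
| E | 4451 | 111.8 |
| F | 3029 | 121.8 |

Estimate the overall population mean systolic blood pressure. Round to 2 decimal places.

118.97

x̄_st = (Σ Nₕx̄ₕ) / (Σ Nₕ) = (2498·137.5 + 4195·112.8 + 1869·125.0 + 4722·117.2 + 4451·111.8 + 3029·121.8) / 20764
= 2470268.4 / 20764 = 118.9688... → 118.97.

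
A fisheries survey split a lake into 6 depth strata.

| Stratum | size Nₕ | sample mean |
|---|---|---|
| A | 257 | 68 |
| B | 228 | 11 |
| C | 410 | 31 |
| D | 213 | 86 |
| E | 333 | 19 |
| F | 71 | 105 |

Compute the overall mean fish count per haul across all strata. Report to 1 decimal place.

42.9

N = 1512; weights Wₕ = Nₕ/N = (0.1700, 0.1508, 0.2712, 0.1409, 0.2202, 0.0470).
x̄_st = Σ Wₕ·x̄ₕ = 0.1700·68 + 0.1508·11 + 0.2712·31 + 0.1409·86 + 0.2202·19 + 0.0470·105 ≈ 42.853...
→ 42.9.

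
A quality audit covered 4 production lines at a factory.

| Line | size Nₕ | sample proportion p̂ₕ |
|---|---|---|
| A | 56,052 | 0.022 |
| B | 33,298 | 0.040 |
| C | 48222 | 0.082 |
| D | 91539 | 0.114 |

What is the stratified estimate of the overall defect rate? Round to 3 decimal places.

Wₕ = Nₕ/N with N = 229111: 0.2446, 0.1453, 0.2105, 0.3995.
p̂_st = 0.2446·0.022 + 0.1453·0.040 + 0.2105·0.082 + 0.3995·0.114 ≈ 0.07400... → 0.074.

0.074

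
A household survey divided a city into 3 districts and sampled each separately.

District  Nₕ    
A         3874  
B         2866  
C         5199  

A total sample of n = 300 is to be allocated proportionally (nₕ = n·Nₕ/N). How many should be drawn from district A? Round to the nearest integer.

Share of district A = 3874/11939 = 0.32448.
Allocate 300 × 0.32448 = 97.345... → 97.

97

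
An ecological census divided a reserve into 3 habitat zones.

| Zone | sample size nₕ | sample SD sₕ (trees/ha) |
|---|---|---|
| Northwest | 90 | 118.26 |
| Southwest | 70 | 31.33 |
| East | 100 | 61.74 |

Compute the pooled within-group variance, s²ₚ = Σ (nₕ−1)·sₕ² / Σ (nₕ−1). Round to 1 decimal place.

6575.1

Degrees of freedom: 89 + 69 + 99 = 257.
Σ(nₕ−1)sₕ² = 89·13985.4276 + 69·981.5689 + 99·3811.8276 = 1689802.2429.
s²ₚ = 1689802.2429 / 257 = 6575.106... → 6575.1.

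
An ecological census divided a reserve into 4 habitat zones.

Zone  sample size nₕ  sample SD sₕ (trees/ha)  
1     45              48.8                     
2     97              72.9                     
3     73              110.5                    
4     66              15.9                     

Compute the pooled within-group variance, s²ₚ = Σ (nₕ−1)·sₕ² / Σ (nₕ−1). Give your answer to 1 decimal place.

5453.2

1: (45−1)·48.8² = 44·2381.44 = 104783.36
2: (97−1)·72.9² = 96·5314.41 = 510183.36
3: (73−1)·110.5² = 72·12210.25 = 879138
4: (66−1)·15.9² = 65·252.81 = 16432.65
Numerator = 1510537.37; denominator = Σ(nₕ−1) = 277.
s²ₚ = 1510537.37/277 = 5453.204... → 5453.2.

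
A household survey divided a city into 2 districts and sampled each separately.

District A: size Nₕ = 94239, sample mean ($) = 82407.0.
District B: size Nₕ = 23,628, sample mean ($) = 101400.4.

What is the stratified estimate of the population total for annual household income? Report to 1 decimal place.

10161841924.2

Population total = Σ Nₕ·x̄ₕ (each stratum's size times its mean).
94239·82407.0 + 23628·101400.4 = 7765953273 + 2395888651.2 = 10161841924.2.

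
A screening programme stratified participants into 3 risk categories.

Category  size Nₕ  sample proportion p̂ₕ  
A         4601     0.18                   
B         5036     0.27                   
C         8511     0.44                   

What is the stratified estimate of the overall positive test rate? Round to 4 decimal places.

0.3269

Wₕ = Nₕ/N with N = 18148: 0.2535, 0.2775, 0.4690.
p̂_st = 0.2535·0.18 + 0.2775·0.27 + 0.4690·0.44 ≈ 0.326909... → 0.3269.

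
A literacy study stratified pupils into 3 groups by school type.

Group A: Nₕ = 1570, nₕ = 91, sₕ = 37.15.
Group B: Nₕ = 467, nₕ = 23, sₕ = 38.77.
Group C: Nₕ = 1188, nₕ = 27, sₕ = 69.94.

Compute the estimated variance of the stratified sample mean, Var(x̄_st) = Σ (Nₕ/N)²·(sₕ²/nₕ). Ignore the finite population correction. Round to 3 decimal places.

N = 3225; Wₕ = Nₕ/N.
group A: (1570/3225)²·37.15²/91 = 3.594315
group B: (467/3225)²·38.77²/23 = 1.370371
group C: (1188/3225)²·69.94²/27 = 24.584475
Sum = 29.549160 → 29.549.

29.549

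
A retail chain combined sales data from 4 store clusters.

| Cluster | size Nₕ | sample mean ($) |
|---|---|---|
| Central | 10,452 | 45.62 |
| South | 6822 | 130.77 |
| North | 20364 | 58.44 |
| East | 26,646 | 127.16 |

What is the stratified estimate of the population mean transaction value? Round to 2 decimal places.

N = 10452 + 6822 + 20364 + 26646 = 64284.
Overall mean = Σ (Nₕ/N)·x̄ₕ — weight by population share, not a simple average.
Σ Nₕx̄ₕ = 10452·45.62 + 6822·130.77 + 20364·58.44 + 26646·127.16 = 476820.24 + 892112.94 + 1190072.16 + 3388305.36 = 5947310.7.
Divide by N: 5947310.7 / 64284 = 92.5162... → 92.52.

92.52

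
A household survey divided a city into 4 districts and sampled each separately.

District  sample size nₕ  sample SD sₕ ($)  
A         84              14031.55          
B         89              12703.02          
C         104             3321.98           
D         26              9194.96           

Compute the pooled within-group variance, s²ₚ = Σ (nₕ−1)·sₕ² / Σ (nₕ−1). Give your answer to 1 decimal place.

113016789.0

A: (84−1)·14031.55² = 83·196884395.4025 = 16341404818.4075
B: (89−1)·12703.02² = 88·161366717.1204 = 14200271106.5952
C: (104−1)·3321.98² = 103·11035551.1204 = 1136661765.4012
D: (26−1)·9194.96² = 25·84547289.4016 = 2113682235.04
Numerator = 33792019925.4439; denominator = Σ(nₕ−1) = 299.
s²ₚ = 33792019925.4439/299 = 113016789.048... → 113016789.0.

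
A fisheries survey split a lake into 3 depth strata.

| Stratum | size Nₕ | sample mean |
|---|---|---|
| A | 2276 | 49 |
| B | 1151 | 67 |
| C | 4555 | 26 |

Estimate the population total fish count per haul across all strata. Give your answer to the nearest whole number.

307071

Estimate total by summing Nₕ·x̄ₕ over strata.
2276·49 + 1151·67 + 4555·26 = 111524 + 77117 + 118430 = 307071.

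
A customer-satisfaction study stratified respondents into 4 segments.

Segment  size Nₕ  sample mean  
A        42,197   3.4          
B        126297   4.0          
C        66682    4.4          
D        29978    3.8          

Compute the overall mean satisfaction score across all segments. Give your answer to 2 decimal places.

x̄_st = (Σ Nₕx̄ₕ) / (Σ Nₕ) = (42197·3.4 + 126297·4.0 + 66682·4.4 + 29978·3.8) / 265154
= 1055975 / 265154 = 3.9825... → 3.98.

3.98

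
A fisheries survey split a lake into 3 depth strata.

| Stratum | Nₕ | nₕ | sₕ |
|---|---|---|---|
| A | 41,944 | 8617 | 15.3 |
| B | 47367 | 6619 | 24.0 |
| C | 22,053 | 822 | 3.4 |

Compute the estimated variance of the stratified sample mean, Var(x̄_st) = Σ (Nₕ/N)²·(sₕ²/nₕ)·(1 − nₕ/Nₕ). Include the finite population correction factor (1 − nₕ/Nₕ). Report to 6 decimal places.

N = 111364; Wₕ = Nₕ/N.
stratum A: (41944/111364)²·15.3²/8617·(1 − 8617/41944) = 0.003061986
stratum B: (47367/111364)²·24.0²/6619·(1 − 6619/47367) = 0.013543242
stratum C: (22053/111364)²·3.4²/822·(1 − 822/22053) = 0.000530927
Sum = 0.017136154 → 0.017136.

0.017136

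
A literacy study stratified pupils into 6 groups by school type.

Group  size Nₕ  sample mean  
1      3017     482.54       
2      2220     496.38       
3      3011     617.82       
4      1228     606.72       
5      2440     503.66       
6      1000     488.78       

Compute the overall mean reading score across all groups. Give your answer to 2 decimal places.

532.74

N = 3017 + 2220 + 3011 + 1228 + 2440 + 1000 = 12916.
Weight each subgroup mean by Nₕ/N and sum.
Σ Nₕx̄ₕ = 3017·482.54 + 2220·496.38 + 3011·617.82 + 1228·606.72 + 2440·503.66 + 1000·488.78 = 1455823.18 + 1101963.6 + 1860256.02 + 745052.16 + 1228930.4 + 488780 = 6880805.36.
Divide by N: 6880805.36 / 12916 = 532.7350... → 532.74.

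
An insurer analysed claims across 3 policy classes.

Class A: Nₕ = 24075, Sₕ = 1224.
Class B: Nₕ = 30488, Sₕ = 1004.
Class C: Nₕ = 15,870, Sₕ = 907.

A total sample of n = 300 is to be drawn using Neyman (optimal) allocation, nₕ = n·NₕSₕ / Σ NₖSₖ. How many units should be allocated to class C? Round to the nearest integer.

58

Σ NₕSₕ = 24075·1224 + 30488·1004 + 15870·907 = 74471842.
Share for C: 14394090/74471842 = 0.19328.
n_C = 300 × 0.19328 = 57.985... → 58.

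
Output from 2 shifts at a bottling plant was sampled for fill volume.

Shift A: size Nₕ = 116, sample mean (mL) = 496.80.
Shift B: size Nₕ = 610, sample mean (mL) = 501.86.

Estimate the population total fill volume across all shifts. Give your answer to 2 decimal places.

363763.40

Estimate total by summing Nₕ·x̄ₕ over strata.
116·496.80 + 610·501.86 = 57628.8 + 306134.6 = 363763.40.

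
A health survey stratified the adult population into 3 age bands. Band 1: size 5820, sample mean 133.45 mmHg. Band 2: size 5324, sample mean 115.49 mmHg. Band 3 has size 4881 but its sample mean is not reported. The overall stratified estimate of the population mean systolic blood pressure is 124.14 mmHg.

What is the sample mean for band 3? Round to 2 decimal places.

122.47

Σ Nₕx̄ₕ = N·μ, so 4881·x̄_3 = 16025·124.14 − (5820·133.45 + 5324·115.49).
= 1989343.5 − 1391547.76 = 597795.74.
x̄_3 = 597795.74 / 4881 = 122.4740... → 122.47.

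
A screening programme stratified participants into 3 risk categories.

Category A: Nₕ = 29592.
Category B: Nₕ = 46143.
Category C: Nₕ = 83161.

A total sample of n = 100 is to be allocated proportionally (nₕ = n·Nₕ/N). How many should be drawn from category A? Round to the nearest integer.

19

Share of category A = 29592/158896 = 0.18624.
Allocate 100 × 0.18624 = 18.624... → 19.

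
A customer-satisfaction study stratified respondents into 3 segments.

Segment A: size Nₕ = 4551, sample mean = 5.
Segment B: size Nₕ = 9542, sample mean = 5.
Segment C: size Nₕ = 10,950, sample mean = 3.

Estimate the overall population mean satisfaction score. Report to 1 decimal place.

4.1

N = 25043; weights Wₕ = Nₕ/N = (0.1817, 0.3810, 0.4372).
x̄_st = Σ Wₕ·x̄ₕ = 0.1817·5 + 0.3810·5 + 0.4372·3 ≈ 4.126...
→ 4.1.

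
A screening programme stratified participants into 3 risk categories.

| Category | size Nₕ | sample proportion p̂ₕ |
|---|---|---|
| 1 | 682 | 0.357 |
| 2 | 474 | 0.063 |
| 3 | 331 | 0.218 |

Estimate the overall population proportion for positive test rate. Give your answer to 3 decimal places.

0.232

N = 682 + 474 + 331 = 1487.
Overall proportion = Σ (Nₕ/N)·p̂ₕ.
Σ Nₕp̂ₕ = 243.474 + 29.862 + 72.158 = 345.494.
345.494 / 1487 = 0.23234... → 0.232.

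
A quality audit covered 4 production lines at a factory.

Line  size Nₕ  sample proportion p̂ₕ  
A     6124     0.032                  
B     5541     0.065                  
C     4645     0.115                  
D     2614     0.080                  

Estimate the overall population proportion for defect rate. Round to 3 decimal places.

Wₕ = Nₕ/N with N = 18924: 0.3236, 0.2928, 0.2455, 0.1381.
p̂_st = 0.3236·0.032 + 0.2928·0.065 + 0.2455·0.115 + 0.1381·0.080 ≈ 0.06867... → 0.069.

0.069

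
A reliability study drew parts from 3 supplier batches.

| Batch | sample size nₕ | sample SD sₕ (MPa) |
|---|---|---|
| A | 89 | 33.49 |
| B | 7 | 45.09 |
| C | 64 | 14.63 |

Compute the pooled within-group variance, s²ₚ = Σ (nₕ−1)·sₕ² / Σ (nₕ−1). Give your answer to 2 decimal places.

792.24

Degrees of freedom: 88 + 6 + 63 = 157.
Σ(nₕ−1)sₕ² = 88·1121.5801 + 6·2033.1081 + 63·214.0369 = 124382.0221.
s²ₚ = 124382.0221 / 157 = 792.2422... → 792.24.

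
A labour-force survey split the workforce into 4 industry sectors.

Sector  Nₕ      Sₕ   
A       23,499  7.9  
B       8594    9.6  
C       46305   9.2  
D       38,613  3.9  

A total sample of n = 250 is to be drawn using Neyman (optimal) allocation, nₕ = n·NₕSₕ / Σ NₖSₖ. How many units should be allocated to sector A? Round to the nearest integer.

A: NₕSₕ = 23499·7.9 = 185642.1
B: NₕSₕ = 8594·9.6 = 82502.4
C: NₕSₕ = 46305·9.2 = 426006
D: NₕSₕ = 38613·3.9 = 150590.7
Σ NₕSₕ = 844741.2.
n_A = 250·185642.1/844741.2 = 54.941... → 55.

55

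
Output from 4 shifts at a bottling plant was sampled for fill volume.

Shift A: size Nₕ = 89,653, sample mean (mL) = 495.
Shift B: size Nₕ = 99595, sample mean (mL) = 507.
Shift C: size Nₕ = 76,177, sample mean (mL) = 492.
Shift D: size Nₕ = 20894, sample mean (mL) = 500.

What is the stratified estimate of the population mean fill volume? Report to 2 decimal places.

x̄_st = (Σ Nₕx̄ₕ) / (Σ Nₕ) = (89653·495 + 99595·507 + 76177·492 + 20894·500) / 286319
= 142798984 / 286319 = 498.7409... → 498.74.

498.74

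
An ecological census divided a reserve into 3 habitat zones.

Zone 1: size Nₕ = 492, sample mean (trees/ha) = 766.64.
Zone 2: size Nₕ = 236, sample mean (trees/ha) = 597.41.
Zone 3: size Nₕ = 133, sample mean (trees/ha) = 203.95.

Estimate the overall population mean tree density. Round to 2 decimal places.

x̄_st = (Σ Nₕx̄ₕ) / (Σ Nₕ) = (492·766.64 + 236·597.41 + 133·203.95) / 861
= 545300.99 / 861 = 633.3345... → 633.33.

633.33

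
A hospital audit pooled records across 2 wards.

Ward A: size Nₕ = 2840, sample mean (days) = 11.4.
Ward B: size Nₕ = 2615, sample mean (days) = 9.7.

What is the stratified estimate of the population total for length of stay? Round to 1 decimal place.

Estimate total by summing Nₕ·x̄ₕ over strata.
2840·11.4 + 2615·9.7 = 32376 + 25365.5 = 57741.5.

57741.5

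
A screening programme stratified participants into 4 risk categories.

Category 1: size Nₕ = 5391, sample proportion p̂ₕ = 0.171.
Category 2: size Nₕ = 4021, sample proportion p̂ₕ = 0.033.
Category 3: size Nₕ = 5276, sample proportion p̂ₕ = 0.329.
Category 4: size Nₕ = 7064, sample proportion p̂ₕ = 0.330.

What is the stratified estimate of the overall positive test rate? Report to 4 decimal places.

0.2354

Wₕ = Nₕ/N with N = 21752: 0.2478, 0.1849, 0.2426, 0.3248.
p̂_st = 0.2478·0.171 + 0.1849·0.033 + 0.2426·0.329 + 0.3248·0.330 ≈ 0.235449... → 0.2354.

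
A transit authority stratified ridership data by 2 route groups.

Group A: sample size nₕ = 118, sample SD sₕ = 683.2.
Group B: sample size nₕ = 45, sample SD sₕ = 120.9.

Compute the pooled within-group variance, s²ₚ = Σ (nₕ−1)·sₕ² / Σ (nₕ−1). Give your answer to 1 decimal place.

343194.5

Degrees of freedom: 117 + 44 = 161.
Σ(nₕ−1)sₕ² = 117·466762.24 + 44·14616.81 = 55254321.72.
s²ₚ = 55254321.72 / 161 = 343194.545... → 343194.5.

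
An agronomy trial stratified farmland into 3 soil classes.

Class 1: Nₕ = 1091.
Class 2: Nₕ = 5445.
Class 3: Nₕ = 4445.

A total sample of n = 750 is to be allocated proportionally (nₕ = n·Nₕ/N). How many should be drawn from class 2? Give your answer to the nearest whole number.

372

Share of class 2 = 5445/10981 = 0.49586.
Allocate 750 × 0.49586 = 371.892... → 372.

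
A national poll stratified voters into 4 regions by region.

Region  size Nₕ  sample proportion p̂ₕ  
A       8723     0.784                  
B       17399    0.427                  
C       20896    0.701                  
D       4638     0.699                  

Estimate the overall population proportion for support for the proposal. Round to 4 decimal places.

N = 8723 + 17399 + 20896 + 4638 = 51656.
Overall proportion = Σ (Nₕ/N)·p̂ₕ.
Σ Nₕp̂ₕ = 6838.832 + 7429.373 + 14648.096 + 3241.962 = 32158.263.
32158.263 / 51656 = 0.622547... → 0.6225.

0.6225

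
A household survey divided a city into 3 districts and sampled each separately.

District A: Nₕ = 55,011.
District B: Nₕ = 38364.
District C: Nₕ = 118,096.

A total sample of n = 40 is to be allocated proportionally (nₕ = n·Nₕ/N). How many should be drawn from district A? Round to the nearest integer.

10

Share of district A = 55011/211471 = 0.26013.
Allocate 40 × 0.26013 = 10.405... → 10.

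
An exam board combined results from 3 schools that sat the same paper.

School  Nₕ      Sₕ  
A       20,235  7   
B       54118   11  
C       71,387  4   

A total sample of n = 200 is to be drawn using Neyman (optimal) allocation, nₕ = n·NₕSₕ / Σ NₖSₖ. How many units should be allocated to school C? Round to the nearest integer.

A: NₕSₕ = 20235·7 = 141645
B: NₕSₕ = 54118·11 = 595298
C: NₕSₕ = 71387·4 = 285548
Σ NₕSₕ = 1022491.
n_C = 200·285548/1022491 = 55.853... → 56.

56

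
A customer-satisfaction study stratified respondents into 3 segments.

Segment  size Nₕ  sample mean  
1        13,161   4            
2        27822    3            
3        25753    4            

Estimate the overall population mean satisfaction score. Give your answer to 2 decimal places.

3.58

x̄_st = (Σ Nₕx̄ₕ) / (Σ Nₕ) = (13161·4 + 27822·3 + 25753·4) / 66736
= 239122 / 66736 = 3.5831... → 3.58.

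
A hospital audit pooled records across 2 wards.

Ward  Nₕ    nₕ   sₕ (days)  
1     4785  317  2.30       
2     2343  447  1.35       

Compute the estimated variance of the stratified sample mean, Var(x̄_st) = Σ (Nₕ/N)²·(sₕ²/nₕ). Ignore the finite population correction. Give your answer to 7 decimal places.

0.0079606

N = 7128; Wₕ = Nₕ/N.
ward 1: (4785/7128)²·2.30²/317 = 0.0075201224
ward 2: (2343/7128)²·1.35²/447 = 0.0004405236
Sum = 0.0079606461 → 0.0079606.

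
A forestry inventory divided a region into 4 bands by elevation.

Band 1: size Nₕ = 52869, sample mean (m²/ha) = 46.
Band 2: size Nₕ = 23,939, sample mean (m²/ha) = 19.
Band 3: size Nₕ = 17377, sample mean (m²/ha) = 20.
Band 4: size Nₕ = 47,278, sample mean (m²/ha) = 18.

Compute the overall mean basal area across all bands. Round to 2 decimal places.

x̄_st = (Σ Nₕx̄ₕ) / (Σ Nₕ) = (52869·46 + 23939·19 + 17377·20 + 47278·18) / 141463
= 4085359 / 141463 = 28.8793... → 28.88.

28.88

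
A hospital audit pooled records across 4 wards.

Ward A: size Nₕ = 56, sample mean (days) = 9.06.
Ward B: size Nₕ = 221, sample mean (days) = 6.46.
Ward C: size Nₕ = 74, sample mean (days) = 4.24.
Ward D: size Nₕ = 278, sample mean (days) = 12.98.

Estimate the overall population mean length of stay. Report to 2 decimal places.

9.31

N = 56 + 221 + 74 + 278 = 629.
Weight each subgroup mean by Nₕ/N and sum.
Σ Nₕx̄ₕ = 56·9.06 + 221·6.46 + 74·4.24 + 278·12.98 = 507.36 + 1427.66 + 313.76 + 3608.44 = 5857.22.
Divide by N: 5857.22 / 629 = 9.3120... → 9.31.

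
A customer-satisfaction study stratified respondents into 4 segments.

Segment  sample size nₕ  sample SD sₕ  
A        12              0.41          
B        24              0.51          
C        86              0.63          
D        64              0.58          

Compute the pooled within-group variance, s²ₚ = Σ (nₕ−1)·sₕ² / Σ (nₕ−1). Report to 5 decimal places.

0.34484

Degrees of freedom: 11 + 23 + 85 + 63 = 182.
Σ(nₕ−1)sₕ² = 11·0.1681 + 23·0.2601 + 85·0.3969 + 63·0.3364 = 62.7611.
s²ₚ = 62.7611 / 182 = 0.3448412... → 0.34484.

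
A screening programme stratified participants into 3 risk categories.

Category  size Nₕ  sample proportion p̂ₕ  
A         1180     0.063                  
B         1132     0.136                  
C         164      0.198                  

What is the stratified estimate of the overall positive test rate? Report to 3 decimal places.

N = 1180 + 1132 + 164 = 2476.
Overall proportion = Σ (Nₕ/N)·p̂ₕ.
Σ Nₕp̂ₕ = 74.34 + 153.952 + 32.472 = 260.764.
260.764 / 2476 = 0.10532... → 0.105.

0.105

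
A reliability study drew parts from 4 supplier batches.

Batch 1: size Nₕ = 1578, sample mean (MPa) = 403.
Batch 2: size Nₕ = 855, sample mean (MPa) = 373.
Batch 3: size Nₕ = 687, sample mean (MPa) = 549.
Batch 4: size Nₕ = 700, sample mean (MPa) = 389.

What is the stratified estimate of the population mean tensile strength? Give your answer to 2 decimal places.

419.98

N = 3820; weights Wₕ = Nₕ/N = (0.4131, 0.2238, 0.1798, 0.1832).
x̄_st = Σ Wₕ·x̄ₕ = 0.4131·403 + 0.2238·373 + 0.1798·549 + 0.1832·389 ≈ 419.9770...
→ 419.98.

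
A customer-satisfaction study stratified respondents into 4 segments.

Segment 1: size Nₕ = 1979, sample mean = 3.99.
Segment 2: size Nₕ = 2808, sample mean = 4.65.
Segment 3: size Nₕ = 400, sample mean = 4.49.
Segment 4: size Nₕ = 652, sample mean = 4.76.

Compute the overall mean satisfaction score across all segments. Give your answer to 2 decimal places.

x̄_st = (Σ Nₕx̄ₕ) / (Σ Nₕ) = (1979·3.99 + 2808·4.65 + 400·4.49 + 652·4.76) / 5839
= 25852.93 / 5839 = 4.4276... → 4.43.

4.43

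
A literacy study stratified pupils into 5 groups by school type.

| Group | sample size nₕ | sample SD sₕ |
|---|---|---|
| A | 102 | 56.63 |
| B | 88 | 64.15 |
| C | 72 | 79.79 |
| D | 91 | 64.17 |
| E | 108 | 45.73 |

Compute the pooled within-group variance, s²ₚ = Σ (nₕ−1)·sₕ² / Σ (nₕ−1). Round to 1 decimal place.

3790.1

A: (102−1)·56.63² = 101·3206.9569 = 323902.6469
B: (88−1)·64.15² = 87·4115.2225 = 358024.3575
C: (72−1)·79.79² = 71·6366.4441 = 452017.5311
D: (91−1)·64.17² = 90·4117.7889 = 370601.001
E: (108−1)·45.73² = 107·2091.2329 = 223761.9203
Numerator = 1728307.4568; denominator = Σ(nₕ−1) = 456.
s²ₚ = 1728307.4568/456 = 3790.148... → 3790.1.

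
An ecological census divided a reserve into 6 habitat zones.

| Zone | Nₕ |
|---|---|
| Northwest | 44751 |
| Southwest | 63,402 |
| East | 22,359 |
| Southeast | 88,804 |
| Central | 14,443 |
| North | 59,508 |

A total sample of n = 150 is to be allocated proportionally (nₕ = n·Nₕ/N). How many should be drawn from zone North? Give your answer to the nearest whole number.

30

N = 44751 + 63402 + 22359 + 88804 + 14443 + 59508 = 293267.
n_North = 150·59508/293267 = 30.437... → 30.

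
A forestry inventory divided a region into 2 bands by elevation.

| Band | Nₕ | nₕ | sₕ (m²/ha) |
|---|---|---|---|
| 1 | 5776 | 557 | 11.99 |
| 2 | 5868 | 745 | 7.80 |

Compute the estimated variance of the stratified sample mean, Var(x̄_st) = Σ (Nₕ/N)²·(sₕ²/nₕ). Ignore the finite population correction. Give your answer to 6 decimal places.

0.084249

N = 11644. Term for each stratum: Wₕ²sₕ²/nₕ.
Var(x̄_st) = 0.063508689 + 0.020740000 = 0.084248689 → 0.084249.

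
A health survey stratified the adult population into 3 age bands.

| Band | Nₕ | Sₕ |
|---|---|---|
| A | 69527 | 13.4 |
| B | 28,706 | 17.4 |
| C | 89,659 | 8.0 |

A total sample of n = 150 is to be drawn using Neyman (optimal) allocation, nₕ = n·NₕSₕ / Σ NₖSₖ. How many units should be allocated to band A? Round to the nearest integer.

A: NₕSₕ = 69527·13.4 = 931661.8
B: NₕSₕ = 28706·17.4 = 499484.4
C: NₕSₕ = 89659·8.0 = 717272
Σ NₕSₕ = 2148418.2.
n_A = 150·931661.8/2148418.2 = 65.048... → 65.

65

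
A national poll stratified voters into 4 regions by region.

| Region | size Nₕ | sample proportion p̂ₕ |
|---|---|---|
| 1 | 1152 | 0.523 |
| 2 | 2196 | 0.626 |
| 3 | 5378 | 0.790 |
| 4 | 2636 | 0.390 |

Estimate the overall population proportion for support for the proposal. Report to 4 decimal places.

N = 1152 + 2196 + 5378 + 2636 = 11362.
Overall proportion = Σ (Nₕ/N)·p̂ₕ.
Σ Nₕp̂ₕ = 602.496 + 1374.696 + 4248.62 + 1028.04 = 7253.852.
7253.852 / 11362 = 0.638431... → 0.6384.

0.6384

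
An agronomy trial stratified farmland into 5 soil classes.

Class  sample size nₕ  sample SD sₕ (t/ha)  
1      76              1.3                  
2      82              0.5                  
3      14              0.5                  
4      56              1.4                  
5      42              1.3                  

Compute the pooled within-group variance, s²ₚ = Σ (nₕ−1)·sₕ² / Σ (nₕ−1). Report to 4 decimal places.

1.2352

Degrees of freedom: 75 + 81 + 13 + 55 + 41 = 265.
Σ(nₕ−1)sₕ² = 75·1.69 + 81·0.25 + 13·0.25 + 55·1.96 + 41·1.69 = 327.34.
s²ₚ = 327.34 / 265 = 1.235245... → 1.2352.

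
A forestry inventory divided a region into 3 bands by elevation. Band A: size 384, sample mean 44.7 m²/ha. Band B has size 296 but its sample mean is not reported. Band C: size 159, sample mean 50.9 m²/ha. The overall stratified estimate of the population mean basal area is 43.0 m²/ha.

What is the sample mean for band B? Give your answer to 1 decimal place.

Σ Nₕx̄ₕ = N·μ, so 296·x̄_B = 839·43.0 − (384·44.7 + 159·50.9).
= 36077 − 25257.9 = 10819.1.
x̄_B = 10819.1 / 296 = 36.551... → 36.6.

36.6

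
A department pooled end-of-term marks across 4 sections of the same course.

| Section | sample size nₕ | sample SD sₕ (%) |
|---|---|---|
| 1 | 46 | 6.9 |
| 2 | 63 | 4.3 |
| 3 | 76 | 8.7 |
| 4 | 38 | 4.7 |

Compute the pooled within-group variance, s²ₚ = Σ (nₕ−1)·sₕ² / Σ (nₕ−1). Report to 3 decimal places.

Degrees of freedom: 45 + 62 + 75 + 37 = 219.
Σ(nₕ−1)sₕ² = 45·47.61 + 62·18.49 + 75·75.69 + 37·22.09 = 9782.91.
s²ₚ = 9782.91 / 219 = 44.67082... → 44.671.

44.671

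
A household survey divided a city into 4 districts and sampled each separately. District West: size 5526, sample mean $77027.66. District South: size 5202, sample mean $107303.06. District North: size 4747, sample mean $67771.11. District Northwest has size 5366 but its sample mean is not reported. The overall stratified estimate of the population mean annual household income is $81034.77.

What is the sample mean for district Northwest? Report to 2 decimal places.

Σ Nₕx̄ₕ = N·μ, so 5366·x̄_Northwest = 20841·81034.77 − (5526·77027.66 + 5202·107303.06 + 4747·67771.11).
= 1688845641.57 − 1305554826.45 = 383290815.12.
x̄_Northwest = 383290815.12 / 5366 = 71429.5220... → 71429.52.

71429.52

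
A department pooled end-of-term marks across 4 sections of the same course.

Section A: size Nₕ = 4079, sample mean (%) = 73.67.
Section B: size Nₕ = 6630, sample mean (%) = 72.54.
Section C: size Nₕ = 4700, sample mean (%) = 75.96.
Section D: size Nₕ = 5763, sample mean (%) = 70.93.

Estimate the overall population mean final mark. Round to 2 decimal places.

73.08

N = 21172; weights Wₕ = Nₕ/N = (0.1927, 0.3131, 0.2220, 0.2722).
x̄_st = Σ Wₕ·x̄ₕ = 0.1927·73.67 + 0.3131·72.54 + 0.2220·75.96 + 0.2722·70.93 ≈ 73.0787...
→ 73.08.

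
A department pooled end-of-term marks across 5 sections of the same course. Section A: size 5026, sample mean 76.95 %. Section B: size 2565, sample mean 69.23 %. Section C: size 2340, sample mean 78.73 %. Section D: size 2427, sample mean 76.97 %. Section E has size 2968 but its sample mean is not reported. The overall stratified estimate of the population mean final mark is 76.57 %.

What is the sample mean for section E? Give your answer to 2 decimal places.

N = 5026 + 2565 + 2340 + 2427 + 2968 = 15326.
Overall total = μ·N = 76.57·15326 = 1173511.82.
Subtract the known strata: 5026·76.95 + 2565·69.23 + 2340·78.73 + 2427·76.97 = 935360.04.
Remaining total for section E: 1173511.82 − 935360.04 = 238151.78.
Divide by its size: 238151.78 / 2968 = 80.2398... → 80.24.

80.24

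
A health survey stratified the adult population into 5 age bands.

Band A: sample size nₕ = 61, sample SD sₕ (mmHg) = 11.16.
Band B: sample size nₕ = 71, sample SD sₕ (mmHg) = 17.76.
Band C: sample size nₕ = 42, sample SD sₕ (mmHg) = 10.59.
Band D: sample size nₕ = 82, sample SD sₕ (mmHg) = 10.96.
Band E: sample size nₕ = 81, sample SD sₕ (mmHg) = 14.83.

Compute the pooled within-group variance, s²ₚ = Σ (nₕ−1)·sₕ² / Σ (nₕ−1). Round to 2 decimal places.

A: (61−1)·11.16² = 60·124.5456 = 7472.736
B: (71−1)·17.76² = 70·315.4176 = 22079.232
C: (42−1)·10.59² = 41·112.1481 = 4598.0721
D: (82−1)·10.96² = 81·120.1216 = 9729.8496
E: (81−1)·14.83² = 80·219.9289 = 17594.312
Numerator = 61474.2017; denominator = Σ(nₕ−1) = 332.
s²ₚ = 61474.2017/332 = 185.1633... → 185.16.

185.16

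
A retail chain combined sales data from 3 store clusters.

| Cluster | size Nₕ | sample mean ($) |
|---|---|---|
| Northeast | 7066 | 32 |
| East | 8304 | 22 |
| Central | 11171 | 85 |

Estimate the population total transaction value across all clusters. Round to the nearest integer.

1358335

Northeast: 7066·32 = 226112
East: 8304·22 = 182688
Central: 11171·85 = 949535
τ̂ = Σ Nₕx̄ₕ = 1358335.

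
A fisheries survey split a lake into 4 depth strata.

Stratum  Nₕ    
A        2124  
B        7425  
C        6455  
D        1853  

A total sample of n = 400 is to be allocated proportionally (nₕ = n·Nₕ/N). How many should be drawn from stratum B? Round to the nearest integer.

N = 2124 + 7425 + 6455 + 1853 = 17857.
n_B = 400·7425/17857 = 166.321... → 166.

166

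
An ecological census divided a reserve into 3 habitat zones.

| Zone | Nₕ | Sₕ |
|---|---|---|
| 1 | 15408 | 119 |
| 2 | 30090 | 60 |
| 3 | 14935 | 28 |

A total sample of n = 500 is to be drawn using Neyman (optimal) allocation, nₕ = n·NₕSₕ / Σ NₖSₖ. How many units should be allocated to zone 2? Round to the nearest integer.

Σ NₕSₕ = 15408·119 + 30090·60 + 14935·28 = 4057132.
Share for 2: 1805400/4057132 = 0.44499.
n_2 = 500 × 0.44499 = 222.497... → 222.

222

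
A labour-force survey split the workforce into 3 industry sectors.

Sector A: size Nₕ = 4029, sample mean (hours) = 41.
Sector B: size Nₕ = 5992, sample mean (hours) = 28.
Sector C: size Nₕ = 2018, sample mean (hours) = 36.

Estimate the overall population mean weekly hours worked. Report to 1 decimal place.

33.7

x̄_st = (Σ Nₕx̄ₕ) / (Σ Nₕ) = (4029·41 + 5992·28 + 2018·36) / 12039
= 405613 / 12039 = 33.692... → 33.7.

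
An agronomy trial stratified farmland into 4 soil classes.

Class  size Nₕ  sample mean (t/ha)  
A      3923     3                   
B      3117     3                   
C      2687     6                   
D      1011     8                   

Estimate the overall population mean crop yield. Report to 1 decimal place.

x̄_st = (Σ Nₕx̄ₕ) / (Σ Nₕ) = (3923·3 + 3117·3 + 2687·6 + 1011·8) / 10738
= 45330 / 10738 = 4.221... → 4.2.

4.2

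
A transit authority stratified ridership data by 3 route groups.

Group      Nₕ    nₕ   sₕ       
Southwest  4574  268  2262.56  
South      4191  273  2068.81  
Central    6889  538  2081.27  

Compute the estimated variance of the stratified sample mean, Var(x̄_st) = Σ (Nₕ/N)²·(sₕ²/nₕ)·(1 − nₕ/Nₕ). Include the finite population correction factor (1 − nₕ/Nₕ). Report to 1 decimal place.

4023.4

N = 15654; Wₕ = Nₕ/N.
group Southwest: (4574/15654)²·2262.56²/268·(1 − 268/4574) = 1535.2706
group South: (4191/15654)²·2068.81²/273·(1 − 273/4191) = 1050.5337
group Central: (6889/15654)²·2081.27²/538·(1 − 538/6889) = 1437.5475
Sum = 4023.3519 → 4023.4.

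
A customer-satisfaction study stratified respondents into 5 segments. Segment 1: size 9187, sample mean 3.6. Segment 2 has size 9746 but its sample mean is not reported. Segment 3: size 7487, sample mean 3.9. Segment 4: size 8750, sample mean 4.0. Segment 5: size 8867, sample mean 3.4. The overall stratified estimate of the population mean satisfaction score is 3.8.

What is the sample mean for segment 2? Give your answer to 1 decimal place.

N = 9187 + 9746 + 7487 + 8750 + 8867 = 44037.
Overall total = μ·N = 3.8·44037 = 167340.6.
Subtract the known strata: 9187·3.6 + 7487·3.9 + 8750·4.0 + 8867·3.4 = 127420.3.
Remaining total for segment 2: 167340.6 − 127420.3 = 39920.3.
Divide by its size: 39920.3 / 9746 = 4.096... → 4.1.

4.1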